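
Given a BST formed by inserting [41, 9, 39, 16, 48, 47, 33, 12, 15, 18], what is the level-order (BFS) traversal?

Tree insertion order: [41, 9, 39, 16, 48, 47, 33, 12, 15, 18]
Tree (level-order array): [41, 9, 48, None, 39, 47, None, 16, None, None, None, 12, 33, None, 15, 18]
BFS from the root, enqueuing left then right child of each popped node:
  queue [41] -> pop 41, enqueue [9, 48], visited so far: [41]
  queue [9, 48] -> pop 9, enqueue [39], visited so far: [41, 9]
  queue [48, 39] -> pop 48, enqueue [47], visited so far: [41, 9, 48]
  queue [39, 47] -> pop 39, enqueue [16], visited so far: [41, 9, 48, 39]
  queue [47, 16] -> pop 47, enqueue [none], visited so far: [41, 9, 48, 39, 47]
  queue [16] -> pop 16, enqueue [12, 33], visited so far: [41, 9, 48, 39, 47, 16]
  queue [12, 33] -> pop 12, enqueue [15], visited so far: [41, 9, 48, 39, 47, 16, 12]
  queue [33, 15] -> pop 33, enqueue [18], visited so far: [41, 9, 48, 39, 47, 16, 12, 33]
  queue [15, 18] -> pop 15, enqueue [none], visited so far: [41, 9, 48, 39, 47, 16, 12, 33, 15]
  queue [18] -> pop 18, enqueue [none], visited so far: [41, 9, 48, 39, 47, 16, 12, 33, 15, 18]
Result: [41, 9, 48, 39, 47, 16, 12, 33, 15, 18]


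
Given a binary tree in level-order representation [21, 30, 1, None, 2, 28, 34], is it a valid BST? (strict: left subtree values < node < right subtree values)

Level-order array: [21, 30, 1, None, 2, 28, 34]
Validate using subtree bounds (lo, hi): at each node, require lo < value < hi,
then recurse left with hi=value and right with lo=value.
Preorder trace (stopping at first violation):
  at node 21 with bounds (-inf, +inf): OK
  at node 30 with bounds (-inf, 21): VIOLATION
Node 30 violates its bound: not (-inf < 30 < 21).
Result: Not a valid BST


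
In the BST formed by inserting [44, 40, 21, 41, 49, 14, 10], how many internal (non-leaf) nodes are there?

Tree built from: [44, 40, 21, 41, 49, 14, 10]
Tree (level-order array): [44, 40, 49, 21, 41, None, None, 14, None, None, None, 10]
Rule: An internal node has at least one child.
Per-node child counts:
  node 44: 2 child(ren)
  node 40: 2 child(ren)
  node 21: 1 child(ren)
  node 14: 1 child(ren)
  node 10: 0 child(ren)
  node 41: 0 child(ren)
  node 49: 0 child(ren)
Matching nodes: [44, 40, 21, 14]
Count of internal (non-leaf) nodes: 4


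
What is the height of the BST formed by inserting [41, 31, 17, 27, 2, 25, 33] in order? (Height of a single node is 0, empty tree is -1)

Insertion order: [41, 31, 17, 27, 2, 25, 33]
Tree (level-order array): [41, 31, None, 17, 33, 2, 27, None, None, None, None, 25]
Compute height bottom-up (empty subtree = -1):
  height(2) = 1 + max(-1, -1) = 0
  height(25) = 1 + max(-1, -1) = 0
  height(27) = 1 + max(0, -1) = 1
  height(17) = 1 + max(0, 1) = 2
  height(33) = 1 + max(-1, -1) = 0
  height(31) = 1 + max(2, 0) = 3
  height(41) = 1 + max(3, -1) = 4
Height = 4


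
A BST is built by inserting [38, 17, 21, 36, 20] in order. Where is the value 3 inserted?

Starting tree (level order): [38, 17, None, None, 21, 20, 36]
Insertion path: 38 -> 17
Result: insert 3 as left child of 17
Final tree (level order): [38, 17, None, 3, 21, None, None, 20, 36]


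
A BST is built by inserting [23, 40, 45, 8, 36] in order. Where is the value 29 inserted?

Starting tree (level order): [23, 8, 40, None, None, 36, 45]
Insertion path: 23 -> 40 -> 36
Result: insert 29 as left child of 36
Final tree (level order): [23, 8, 40, None, None, 36, 45, 29]


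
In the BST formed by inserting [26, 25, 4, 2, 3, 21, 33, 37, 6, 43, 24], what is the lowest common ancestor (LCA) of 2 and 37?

Tree insertion order: [26, 25, 4, 2, 3, 21, 33, 37, 6, 43, 24]
Tree (level-order array): [26, 25, 33, 4, None, None, 37, 2, 21, None, 43, None, 3, 6, 24]
In a BST, the LCA of p=2, q=37 is the first node v on the
root-to-leaf path with p <= v <= q (go left if both < v, right if both > v).
Walk from root:
  at 26: 2 <= 26 <= 37, this is the LCA
LCA = 26


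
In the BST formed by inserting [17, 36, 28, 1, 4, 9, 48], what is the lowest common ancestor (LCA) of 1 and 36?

Tree insertion order: [17, 36, 28, 1, 4, 9, 48]
Tree (level-order array): [17, 1, 36, None, 4, 28, 48, None, 9]
In a BST, the LCA of p=1, q=36 is the first node v on the
root-to-leaf path with p <= v <= q (go left if both < v, right if both > v).
Walk from root:
  at 17: 1 <= 17 <= 36, this is the LCA
LCA = 17


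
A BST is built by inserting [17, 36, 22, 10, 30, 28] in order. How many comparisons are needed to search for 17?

Search path for 17: 17
Found: True
Comparisons: 1


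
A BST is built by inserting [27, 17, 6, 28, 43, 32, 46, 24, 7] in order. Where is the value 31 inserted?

Starting tree (level order): [27, 17, 28, 6, 24, None, 43, None, 7, None, None, 32, 46]
Insertion path: 27 -> 28 -> 43 -> 32
Result: insert 31 as left child of 32
Final tree (level order): [27, 17, 28, 6, 24, None, 43, None, 7, None, None, 32, 46, None, None, 31]


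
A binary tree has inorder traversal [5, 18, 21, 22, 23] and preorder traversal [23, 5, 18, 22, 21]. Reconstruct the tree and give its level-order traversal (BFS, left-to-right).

Inorder:  [5, 18, 21, 22, 23]
Preorder: [23, 5, 18, 22, 21]
Algorithm: preorder visits root first, so consume preorder in order;
for each root, split the current inorder slice at that value into
left-subtree inorder and right-subtree inorder, then recurse.
Recursive splits:
  root=23; inorder splits into left=[5, 18, 21, 22], right=[]
  root=5; inorder splits into left=[], right=[18, 21, 22]
  root=18; inorder splits into left=[], right=[21, 22]
  root=22; inorder splits into left=[21], right=[]
  root=21; inorder splits into left=[], right=[]
Reconstructed level-order: [23, 5, 18, 22, 21]


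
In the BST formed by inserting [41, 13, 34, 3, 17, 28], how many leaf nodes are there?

Tree built from: [41, 13, 34, 3, 17, 28]
Tree (level-order array): [41, 13, None, 3, 34, None, None, 17, None, None, 28]
Rule: A leaf has 0 children.
Per-node child counts:
  node 41: 1 child(ren)
  node 13: 2 child(ren)
  node 3: 0 child(ren)
  node 34: 1 child(ren)
  node 17: 1 child(ren)
  node 28: 0 child(ren)
Matching nodes: [3, 28]
Count of leaf nodes: 2


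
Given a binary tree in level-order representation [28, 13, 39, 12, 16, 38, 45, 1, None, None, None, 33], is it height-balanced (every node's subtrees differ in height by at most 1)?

Tree (level-order array): [28, 13, 39, 12, 16, 38, 45, 1, None, None, None, 33]
Definition: a tree is height-balanced if, at every node, |h(left) - h(right)| <= 1 (empty subtree has height -1).
Bottom-up per-node check:
  node 1: h_left=-1, h_right=-1, diff=0 [OK], height=0
  node 12: h_left=0, h_right=-1, diff=1 [OK], height=1
  node 16: h_left=-1, h_right=-1, diff=0 [OK], height=0
  node 13: h_left=1, h_right=0, diff=1 [OK], height=2
  node 33: h_left=-1, h_right=-1, diff=0 [OK], height=0
  node 38: h_left=0, h_right=-1, diff=1 [OK], height=1
  node 45: h_left=-1, h_right=-1, diff=0 [OK], height=0
  node 39: h_left=1, h_right=0, diff=1 [OK], height=2
  node 28: h_left=2, h_right=2, diff=0 [OK], height=3
All nodes satisfy the balance condition.
Result: Balanced


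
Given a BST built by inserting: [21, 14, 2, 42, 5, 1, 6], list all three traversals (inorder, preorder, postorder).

Tree insertion order: [21, 14, 2, 42, 5, 1, 6]
Tree (level-order array): [21, 14, 42, 2, None, None, None, 1, 5, None, None, None, 6]
Inorder (L, root, R): [1, 2, 5, 6, 14, 21, 42]
Preorder (root, L, R): [21, 14, 2, 1, 5, 6, 42]
Postorder (L, R, root): [1, 6, 5, 2, 14, 42, 21]


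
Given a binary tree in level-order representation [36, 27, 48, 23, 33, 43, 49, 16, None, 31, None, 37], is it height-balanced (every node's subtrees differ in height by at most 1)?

Tree (level-order array): [36, 27, 48, 23, 33, 43, 49, 16, None, 31, None, 37]
Definition: a tree is height-balanced if, at every node, |h(left) - h(right)| <= 1 (empty subtree has height -1).
Bottom-up per-node check:
  node 16: h_left=-1, h_right=-1, diff=0 [OK], height=0
  node 23: h_left=0, h_right=-1, diff=1 [OK], height=1
  node 31: h_left=-1, h_right=-1, diff=0 [OK], height=0
  node 33: h_left=0, h_right=-1, diff=1 [OK], height=1
  node 27: h_left=1, h_right=1, diff=0 [OK], height=2
  node 37: h_left=-1, h_right=-1, diff=0 [OK], height=0
  node 43: h_left=0, h_right=-1, diff=1 [OK], height=1
  node 49: h_left=-1, h_right=-1, diff=0 [OK], height=0
  node 48: h_left=1, h_right=0, diff=1 [OK], height=2
  node 36: h_left=2, h_right=2, diff=0 [OK], height=3
All nodes satisfy the balance condition.
Result: Balanced


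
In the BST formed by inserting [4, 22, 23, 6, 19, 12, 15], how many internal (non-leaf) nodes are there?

Tree built from: [4, 22, 23, 6, 19, 12, 15]
Tree (level-order array): [4, None, 22, 6, 23, None, 19, None, None, 12, None, None, 15]
Rule: An internal node has at least one child.
Per-node child counts:
  node 4: 1 child(ren)
  node 22: 2 child(ren)
  node 6: 1 child(ren)
  node 19: 1 child(ren)
  node 12: 1 child(ren)
  node 15: 0 child(ren)
  node 23: 0 child(ren)
Matching nodes: [4, 22, 6, 19, 12]
Count of internal (non-leaf) nodes: 5


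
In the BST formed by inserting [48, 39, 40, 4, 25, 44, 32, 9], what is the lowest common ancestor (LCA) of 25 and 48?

Tree insertion order: [48, 39, 40, 4, 25, 44, 32, 9]
Tree (level-order array): [48, 39, None, 4, 40, None, 25, None, 44, 9, 32]
In a BST, the LCA of p=25, q=48 is the first node v on the
root-to-leaf path with p <= v <= q (go left if both < v, right if both > v).
Walk from root:
  at 48: 25 <= 48 <= 48, this is the LCA
LCA = 48


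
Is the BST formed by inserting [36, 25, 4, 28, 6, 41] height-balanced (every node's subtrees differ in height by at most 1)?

Tree (level-order array): [36, 25, 41, 4, 28, None, None, None, 6]
Definition: a tree is height-balanced if, at every node, |h(left) - h(right)| <= 1 (empty subtree has height -1).
Bottom-up per-node check:
  node 6: h_left=-1, h_right=-1, diff=0 [OK], height=0
  node 4: h_left=-1, h_right=0, diff=1 [OK], height=1
  node 28: h_left=-1, h_right=-1, diff=0 [OK], height=0
  node 25: h_left=1, h_right=0, diff=1 [OK], height=2
  node 41: h_left=-1, h_right=-1, diff=0 [OK], height=0
  node 36: h_left=2, h_right=0, diff=2 [FAIL (|2-0|=2 > 1)], height=3
Node 36 violates the condition: |2 - 0| = 2 > 1.
Result: Not balanced


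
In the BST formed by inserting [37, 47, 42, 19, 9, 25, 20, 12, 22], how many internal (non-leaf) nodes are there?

Tree built from: [37, 47, 42, 19, 9, 25, 20, 12, 22]
Tree (level-order array): [37, 19, 47, 9, 25, 42, None, None, 12, 20, None, None, None, None, None, None, 22]
Rule: An internal node has at least one child.
Per-node child counts:
  node 37: 2 child(ren)
  node 19: 2 child(ren)
  node 9: 1 child(ren)
  node 12: 0 child(ren)
  node 25: 1 child(ren)
  node 20: 1 child(ren)
  node 22: 0 child(ren)
  node 47: 1 child(ren)
  node 42: 0 child(ren)
Matching nodes: [37, 19, 9, 25, 20, 47]
Count of internal (non-leaf) nodes: 6


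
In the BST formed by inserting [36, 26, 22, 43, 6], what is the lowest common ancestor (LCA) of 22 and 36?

Tree insertion order: [36, 26, 22, 43, 6]
Tree (level-order array): [36, 26, 43, 22, None, None, None, 6]
In a BST, the LCA of p=22, q=36 is the first node v on the
root-to-leaf path with p <= v <= q (go left if both < v, right if both > v).
Walk from root:
  at 36: 22 <= 36 <= 36, this is the LCA
LCA = 36


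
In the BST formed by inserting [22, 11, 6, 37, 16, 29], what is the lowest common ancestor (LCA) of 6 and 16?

Tree insertion order: [22, 11, 6, 37, 16, 29]
Tree (level-order array): [22, 11, 37, 6, 16, 29]
In a BST, the LCA of p=6, q=16 is the first node v on the
root-to-leaf path with p <= v <= q (go left if both < v, right if both > v).
Walk from root:
  at 22: both 6 and 16 < 22, go left
  at 11: 6 <= 11 <= 16, this is the LCA
LCA = 11


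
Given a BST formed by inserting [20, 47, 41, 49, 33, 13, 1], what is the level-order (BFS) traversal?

Tree insertion order: [20, 47, 41, 49, 33, 13, 1]
Tree (level-order array): [20, 13, 47, 1, None, 41, 49, None, None, 33]
BFS from the root, enqueuing left then right child of each popped node:
  queue [20] -> pop 20, enqueue [13, 47], visited so far: [20]
  queue [13, 47] -> pop 13, enqueue [1], visited so far: [20, 13]
  queue [47, 1] -> pop 47, enqueue [41, 49], visited so far: [20, 13, 47]
  queue [1, 41, 49] -> pop 1, enqueue [none], visited so far: [20, 13, 47, 1]
  queue [41, 49] -> pop 41, enqueue [33], visited so far: [20, 13, 47, 1, 41]
  queue [49, 33] -> pop 49, enqueue [none], visited so far: [20, 13, 47, 1, 41, 49]
  queue [33] -> pop 33, enqueue [none], visited so far: [20, 13, 47, 1, 41, 49, 33]
Result: [20, 13, 47, 1, 41, 49, 33]


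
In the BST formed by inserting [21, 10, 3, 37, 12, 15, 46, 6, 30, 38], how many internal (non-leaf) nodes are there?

Tree built from: [21, 10, 3, 37, 12, 15, 46, 6, 30, 38]
Tree (level-order array): [21, 10, 37, 3, 12, 30, 46, None, 6, None, 15, None, None, 38]
Rule: An internal node has at least one child.
Per-node child counts:
  node 21: 2 child(ren)
  node 10: 2 child(ren)
  node 3: 1 child(ren)
  node 6: 0 child(ren)
  node 12: 1 child(ren)
  node 15: 0 child(ren)
  node 37: 2 child(ren)
  node 30: 0 child(ren)
  node 46: 1 child(ren)
  node 38: 0 child(ren)
Matching nodes: [21, 10, 3, 12, 37, 46]
Count of internal (non-leaf) nodes: 6


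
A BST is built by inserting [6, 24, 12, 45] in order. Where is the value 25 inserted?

Starting tree (level order): [6, None, 24, 12, 45]
Insertion path: 6 -> 24 -> 45
Result: insert 25 as left child of 45
Final tree (level order): [6, None, 24, 12, 45, None, None, 25]


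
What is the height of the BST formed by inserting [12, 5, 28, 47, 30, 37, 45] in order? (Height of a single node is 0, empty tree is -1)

Insertion order: [12, 5, 28, 47, 30, 37, 45]
Tree (level-order array): [12, 5, 28, None, None, None, 47, 30, None, None, 37, None, 45]
Compute height bottom-up (empty subtree = -1):
  height(5) = 1 + max(-1, -1) = 0
  height(45) = 1 + max(-1, -1) = 0
  height(37) = 1 + max(-1, 0) = 1
  height(30) = 1 + max(-1, 1) = 2
  height(47) = 1 + max(2, -1) = 3
  height(28) = 1 + max(-1, 3) = 4
  height(12) = 1 + max(0, 4) = 5
Height = 5


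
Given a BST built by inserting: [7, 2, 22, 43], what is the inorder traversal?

Tree insertion order: [7, 2, 22, 43]
Tree (level-order array): [7, 2, 22, None, None, None, 43]
Inorder traversal: [2, 7, 22, 43]


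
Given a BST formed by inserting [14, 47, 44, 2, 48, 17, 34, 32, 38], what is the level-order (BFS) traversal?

Tree insertion order: [14, 47, 44, 2, 48, 17, 34, 32, 38]
Tree (level-order array): [14, 2, 47, None, None, 44, 48, 17, None, None, None, None, 34, 32, 38]
BFS from the root, enqueuing left then right child of each popped node:
  queue [14] -> pop 14, enqueue [2, 47], visited so far: [14]
  queue [2, 47] -> pop 2, enqueue [none], visited so far: [14, 2]
  queue [47] -> pop 47, enqueue [44, 48], visited so far: [14, 2, 47]
  queue [44, 48] -> pop 44, enqueue [17], visited so far: [14, 2, 47, 44]
  queue [48, 17] -> pop 48, enqueue [none], visited so far: [14, 2, 47, 44, 48]
  queue [17] -> pop 17, enqueue [34], visited so far: [14, 2, 47, 44, 48, 17]
  queue [34] -> pop 34, enqueue [32, 38], visited so far: [14, 2, 47, 44, 48, 17, 34]
  queue [32, 38] -> pop 32, enqueue [none], visited so far: [14, 2, 47, 44, 48, 17, 34, 32]
  queue [38] -> pop 38, enqueue [none], visited so far: [14, 2, 47, 44, 48, 17, 34, 32, 38]
Result: [14, 2, 47, 44, 48, 17, 34, 32, 38]


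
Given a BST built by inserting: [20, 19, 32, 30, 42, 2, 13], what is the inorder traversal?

Tree insertion order: [20, 19, 32, 30, 42, 2, 13]
Tree (level-order array): [20, 19, 32, 2, None, 30, 42, None, 13]
Inorder traversal: [2, 13, 19, 20, 30, 32, 42]


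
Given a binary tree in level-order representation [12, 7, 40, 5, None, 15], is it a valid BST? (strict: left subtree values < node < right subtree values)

Level-order array: [12, 7, 40, 5, None, 15]
Validate using subtree bounds (lo, hi): at each node, require lo < value < hi,
then recurse left with hi=value and right with lo=value.
Preorder trace (stopping at first violation):
  at node 12 with bounds (-inf, +inf): OK
  at node 7 with bounds (-inf, 12): OK
  at node 5 with bounds (-inf, 7): OK
  at node 40 with bounds (12, +inf): OK
  at node 15 with bounds (12, 40): OK
No violation found at any node.
Result: Valid BST


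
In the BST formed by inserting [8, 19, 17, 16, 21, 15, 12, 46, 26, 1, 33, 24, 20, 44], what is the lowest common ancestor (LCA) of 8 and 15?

Tree insertion order: [8, 19, 17, 16, 21, 15, 12, 46, 26, 1, 33, 24, 20, 44]
Tree (level-order array): [8, 1, 19, None, None, 17, 21, 16, None, 20, 46, 15, None, None, None, 26, None, 12, None, 24, 33, None, None, None, None, None, 44]
In a BST, the LCA of p=8, q=15 is the first node v on the
root-to-leaf path with p <= v <= q (go left if both < v, right if both > v).
Walk from root:
  at 8: 8 <= 8 <= 15, this is the LCA
LCA = 8


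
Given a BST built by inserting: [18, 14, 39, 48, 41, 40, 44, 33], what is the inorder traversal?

Tree insertion order: [18, 14, 39, 48, 41, 40, 44, 33]
Tree (level-order array): [18, 14, 39, None, None, 33, 48, None, None, 41, None, 40, 44]
Inorder traversal: [14, 18, 33, 39, 40, 41, 44, 48]


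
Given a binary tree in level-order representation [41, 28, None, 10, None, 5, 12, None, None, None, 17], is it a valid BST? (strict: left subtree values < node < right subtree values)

Level-order array: [41, 28, None, 10, None, 5, 12, None, None, None, 17]
Validate using subtree bounds (lo, hi): at each node, require lo < value < hi,
then recurse left with hi=value and right with lo=value.
Preorder trace (stopping at first violation):
  at node 41 with bounds (-inf, +inf): OK
  at node 28 with bounds (-inf, 41): OK
  at node 10 with bounds (-inf, 28): OK
  at node 5 with bounds (-inf, 10): OK
  at node 12 with bounds (10, 28): OK
  at node 17 with bounds (12, 28): OK
No violation found at any node.
Result: Valid BST


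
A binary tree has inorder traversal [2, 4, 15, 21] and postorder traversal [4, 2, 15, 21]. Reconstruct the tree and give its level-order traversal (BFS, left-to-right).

Inorder:   [2, 4, 15, 21]
Postorder: [4, 2, 15, 21]
Algorithm: postorder visits root last, so walk postorder right-to-left;
each value is the root of the current inorder slice — split it at that
value, recurse on the right subtree first, then the left.
Recursive splits:
  root=21; inorder splits into left=[2, 4, 15], right=[]
  root=15; inorder splits into left=[2, 4], right=[]
  root=2; inorder splits into left=[], right=[4]
  root=4; inorder splits into left=[], right=[]
Reconstructed level-order: [21, 15, 2, 4]


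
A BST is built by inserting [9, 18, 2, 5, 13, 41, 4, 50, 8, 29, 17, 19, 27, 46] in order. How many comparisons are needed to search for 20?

Search path for 20: 9 -> 18 -> 41 -> 29 -> 19 -> 27
Found: False
Comparisons: 6


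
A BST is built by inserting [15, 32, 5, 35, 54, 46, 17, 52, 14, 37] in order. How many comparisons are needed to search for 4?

Search path for 4: 15 -> 5
Found: False
Comparisons: 2


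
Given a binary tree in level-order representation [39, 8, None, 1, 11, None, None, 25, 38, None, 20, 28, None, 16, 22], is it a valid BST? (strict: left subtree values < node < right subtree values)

Level-order array: [39, 8, None, 1, 11, None, None, 25, 38, None, 20, 28, None, 16, 22]
Validate using subtree bounds (lo, hi): at each node, require lo < value < hi,
then recurse left with hi=value and right with lo=value.
Preorder trace (stopping at first violation):
  at node 39 with bounds (-inf, +inf): OK
  at node 8 with bounds (-inf, 39): OK
  at node 1 with bounds (-inf, 8): OK
  at node 11 with bounds (8, 39): OK
  at node 25 with bounds (8, 11): VIOLATION
Node 25 violates its bound: not (8 < 25 < 11).
Result: Not a valid BST


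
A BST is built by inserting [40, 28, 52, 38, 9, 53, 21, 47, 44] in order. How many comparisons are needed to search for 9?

Search path for 9: 40 -> 28 -> 9
Found: True
Comparisons: 3


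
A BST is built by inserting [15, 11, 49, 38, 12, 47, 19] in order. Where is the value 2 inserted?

Starting tree (level order): [15, 11, 49, None, 12, 38, None, None, None, 19, 47]
Insertion path: 15 -> 11
Result: insert 2 as left child of 11
Final tree (level order): [15, 11, 49, 2, 12, 38, None, None, None, None, None, 19, 47]


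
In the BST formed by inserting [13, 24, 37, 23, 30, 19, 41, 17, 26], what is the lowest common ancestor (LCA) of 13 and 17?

Tree insertion order: [13, 24, 37, 23, 30, 19, 41, 17, 26]
Tree (level-order array): [13, None, 24, 23, 37, 19, None, 30, 41, 17, None, 26]
In a BST, the LCA of p=13, q=17 is the first node v on the
root-to-leaf path with p <= v <= q (go left if both < v, right if both > v).
Walk from root:
  at 13: 13 <= 13 <= 17, this is the LCA
LCA = 13


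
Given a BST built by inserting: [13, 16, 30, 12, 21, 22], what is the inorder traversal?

Tree insertion order: [13, 16, 30, 12, 21, 22]
Tree (level-order array): [13, 12, 16, None, None, None, 30, 21, None, None, 22]
Inorder traversal: [12, 13, 16, 21, 22, 30]


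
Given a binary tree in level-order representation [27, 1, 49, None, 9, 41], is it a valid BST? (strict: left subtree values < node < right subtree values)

Level-order array: [27, 1, 49, None, 9, 41]
Validate using subtree bounds (lo, hi): at each node, require lo < value < hi,
then recurse left with hi=value and right with lo=value.
Preorder trace (stopping at first violation):
  at node 27 with bounds (-inf, +inf): OK
  at node 1 with bounds (-inf, 27): OK
  at node 9 with bounds (1, 27): OK
  at node 49 with bounds (27, +inf): OK
  at node 41 with bounds (27, 49): OK
No violation found at any node.
Result: Valid BST


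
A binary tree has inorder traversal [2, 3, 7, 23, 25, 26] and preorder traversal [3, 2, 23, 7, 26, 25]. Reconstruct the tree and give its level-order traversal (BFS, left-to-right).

Inorder:  [2, 3, 7, 23, 25, 26]
Preorder: [3, 2, 23, 7, 26, 25]
Algorithm: preorder visits root first, so consume preorder in order;
for each root, split the current inorder slice at that value into
left-subtree inorder and right-subtree inorder, then recurse.
Recursive splits:
  root=3; inorder splits into left=[2], right=[7, 23, 25, 26]
  root=2; inorder splits into left=[], right=[]
  root=23; inorder splits into left=[7], right=[25, 26]
  root=7; inorder splits into left=[], right=[]
  root=26; inorder splits into left=[25], right=[]
  root=25; inorder splits into left=[], right=[]
Reconstructed level-order: [3, 2, 23, 7, 26, 25]


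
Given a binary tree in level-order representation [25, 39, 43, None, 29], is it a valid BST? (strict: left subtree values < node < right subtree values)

Level-order array: [25, 39, 43, None, 29]
Validate using subtree bounds (lo, hi): at each node, require lo < value < hi,
then recurse left with hi=value and right with lo=value.
Preorder trace (stopping at first violation):
  at node 25 with bounds (-inf, +inf): OK
  at node 39 with bounds (-inf, 25): VIOLATION
Node 39 violates its bound: not (-inf < 39 < 25).
Result: Not a valid BST


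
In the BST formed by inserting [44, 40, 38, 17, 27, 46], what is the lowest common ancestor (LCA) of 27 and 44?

Tree insertion order: [44, 40, 38, 17, 27, 46]
Tree (level-order array): [44, 40, 46, 38, None, None, None, 17, None, None, 27]
In a BST, the LCA of p=27, q=44 is the first node v on the
root-to-leaf path with p <= v <= q (go left if both < v, right if both > v).
Walk from root:
  at 44: 27 <= 44 <= 44, this is the LCA
LCA = 44


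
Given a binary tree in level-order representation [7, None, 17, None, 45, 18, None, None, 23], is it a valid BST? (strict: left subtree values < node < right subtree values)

Level-order array: [7, None, 17, None, 45, 18, None, None, 23]
Validate using subtree bounds (lo, hi): at each node, require lo < value < hi,
then recurse left with hi=value and right with lo=value.
Preorder trace (stopping at first violation):
  at node 7 with bounds (-inf, +inf): OK
  at node 17 with bounds (7, +inf): OK
  at node 45 with bounds (17, +inf): OK
  at node 18 with bounds (17, 45): OK
  at node 23 with bounds (18, 45): OK
No violation found at any node.
Result: Valid BST


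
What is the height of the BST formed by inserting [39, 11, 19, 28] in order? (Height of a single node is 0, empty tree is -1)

Insertion order: [39, 11, 19, 28]
Tree (level-order array): [39, 11, None, None, 19, None, 28]
Compute height bottom-up (empty subtree = -1):
  height(28) = 1 + max(-1, -1) = 0
  height(19) = 1 + max(-1, 0) = 1
  height(11) = 1 + max(-1, 1) = 2
  height(39) = 1 + max(2, -1) = 3
Height = 3


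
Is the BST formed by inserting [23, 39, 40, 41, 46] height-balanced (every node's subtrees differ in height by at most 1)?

Tree (level-order array): [23, None, 39, None, 40, None, 41, None, 46]
Definition: a tree is height-balanced if, at every node, |h(left) - h(right)| <= 1 (empty subtree has height -1).
Bottom-up per-node check:
  node 46: h_left=-1, h_right=-1, diff=0 [OK], height=0
  node 41: h_left=-1, h_right=0, diff=1 [OK], height=1
  node 40: h_left=-1, h_right=1, diff=2 [FAIL (|-1-1|=2 > 1)], height=2
  node 39: h_left=-1, h_right=2, diff=3 [FAIL (|-1-2|=3 > 1)], height=3
  node 23: h_left=-1, h_right=3, diff=4 [FAIL (|-1-3|=4 > 1)], height=4
Node 40 violates the condition: |-1 - 1| = 2 > 1.
Result: Not balanced


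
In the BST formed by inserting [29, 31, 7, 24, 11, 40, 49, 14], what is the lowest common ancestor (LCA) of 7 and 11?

Tree insertion order: [29, 31, 7, 24, 11, 40, 49, 14]
Tree (level-order array): [29, 7, 31, None, 24, None, 40, 11, None, None, 49, None, 14]
In a BST, the LCA of p=7, q=11 is the first node v on the
root-to-leaf path with p <= v <= q (go left if both < v, right if both > v).
Walk from root:
  at 29: both 7 and 11 < 29, go left
  at 7: 7 <= 7 <= 11, this is the LCA
LCA = 7


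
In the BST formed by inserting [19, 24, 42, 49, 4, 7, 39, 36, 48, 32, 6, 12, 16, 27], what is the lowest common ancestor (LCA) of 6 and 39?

Tree insertion order: [19, 24, 42, 49, 4, 7, 39, 36, 48, 32, 6, 12, 16, 27]
Tree (level-order array): [19, 4, 24, None, 7, None, 42, 6, 12, 39, 49, None, None, None, 16, 36, None, 48, None, None, None, 32, None, None, None, 27]
In a BST, the LCA of p=6, q=39 is the first node v on the
root-to-leaf path with p <= v <= q (go left if both < v, right if both > v).
Walk from root:
  at 19: 6 <= 19 <= 39, this is the LCA
LCA = 19


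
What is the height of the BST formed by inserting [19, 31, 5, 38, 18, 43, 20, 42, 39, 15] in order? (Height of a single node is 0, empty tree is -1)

Insertion order: [19, 31, 5, 38, 18, 43, 20, 42, 39, 15]
Tree (level-order array): [19, 5, 31, None, 18, 20, 38, 15, None, None, None, None, 43, None, None, 42, None, 39]
Compute height bottom-up (empty subtree = -1):
  height(15) = 1 + max(-1, -1) = 0
  height(18) = 1 + max(0, -1) = 1
  height(5) = 1 + max(-1, 1) = 2
  height(20) = 1 + max(-1, -1) = 0
  height(39) = 1 + max(-1, -1) = 0
  height(42) = 1 + max(0, -1) = 1
  height(43) = 1 + max(1, -1) = 2
  height(38) = 1 + max(-1, 2) = 3
  height(31) = 1 + max(0, 3) = 4
  height(19) = 1 + max(2, 4) = 5
Height = 5


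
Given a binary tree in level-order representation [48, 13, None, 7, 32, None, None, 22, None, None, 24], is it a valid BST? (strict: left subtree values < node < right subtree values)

Level-order array: [48, 13, None, 7, 32, None, None, 22, None, None, 24]
Validate using subtree bounds (lo, hi): at each node, require lo < value < hi,
then recurse left with hi=value and right with lo=value.
Preorder trace (stopping at first violation):
  at node 48 with bounds (-inf, +inf): OK
  at node 13 with bounds (-inf, 48): OK
  at node 7 with bounds (-inf, 13): OK
  at node 32 with bounds (13, 48): OK
  at node 22 with bounds (13, 32): OK
  at node 24 with bounds (22, 32): OK
No violation found at any node.
Result: Valid BST


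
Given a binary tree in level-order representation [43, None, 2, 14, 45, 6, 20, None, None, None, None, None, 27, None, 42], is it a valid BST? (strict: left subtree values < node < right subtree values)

Level-order array: [43, None, 2, 14, 45, 6, 20, None, None, None, None, None, 27, None, 42]
Validate using subtree bounds (lo, hi): at each node, require lo < value < hi,
then recurse left with hi=value and right with lo=value.
Preorder trace (stopping at first violation):
  at node 43 with bounds (-inf, +inf): OK
  at node 2 with bounds (43, +inf): VIOLATION
Node 2 violates its bound: not (43 < 2 < +inf).
Result: Not a valid BST


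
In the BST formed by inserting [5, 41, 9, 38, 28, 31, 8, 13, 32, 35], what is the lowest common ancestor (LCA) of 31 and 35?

Tree insertion order: [5, 41, 9, 38, 28, 31, 8, 13, 32, 35]
Tree (level-order array): [5, None, 41, 9, None, 8, 38, None, None, 28, None, 13, 31, None, None, None, 32, None, 35]
In a BST, the LCA of p=31, q=35 is the first node v on the
root-to-leaf path with p <= v <= q (go left if both < v, right if both > v).
Walk from root:
  at 5: both 31 and 35 > 5, go right
  at 41: both 31 and 35 < 41, go left
  at 9: both 31 and 35 > 9, go right
  at 38: both 31 and 35 < 38, go left
  at 28: both 31 and 35 > 28, go right
  at 31: 31 <= 31 <= 35, this is the LCA
LCA = 31


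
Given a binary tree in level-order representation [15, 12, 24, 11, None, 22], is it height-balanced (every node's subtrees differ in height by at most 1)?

Tree (level-order array): [15, 12, 24, 11, None, 22]
Definition: a tree is height-balanced if, at every node, |h(left) - h(right)| <= 1 (empty subtree has height -1).
Bottom-up per-node check:
  node 11: h_left=-1, h_right=-1, diff=0 [OK], height=0
  node 12: h_left=0, h_right=-1, diff=1 [OK], height=1
  node 22: h_left=-1, h_right=-1, diff=0 [OK], height=0
  node 24: h_left=0, h_right=-1, diff=1 [OK], height=1
  node 15: h_left=1, h_right=1, diff=0 [OK], height=2
All nodes satisfy the balance condition.
Result: Balanced


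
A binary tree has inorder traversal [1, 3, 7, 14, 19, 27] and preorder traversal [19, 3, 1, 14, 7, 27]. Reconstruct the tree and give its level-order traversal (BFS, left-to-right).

Inorder:  [1, 3, 7, 14, 19, 27]
Preorder: [19, 3, 1, 14, 7, 27]
Algorithm: preorder visits root first, so consume preorder in order;
for each root, split the current inorder slice at that value into
left-subtree inorder and right-subtree inorder, then recurse.
Recursive splits:
  root=19; inorder splits into left=[1, 3, 7, 14], right=[27]
  root=3; inorder splits into left=[1], right=[7, 14]
  root=1; inorder splits into left=[], right=[]
  root=14; inorder splits into left=[7], right=[]
  root=7; inorder splits into left=[], right=[]
  root=27; inorder splits into left=[], right=[]
Reconstructed level-order: [19, 3, 27, 1, 14, 7]


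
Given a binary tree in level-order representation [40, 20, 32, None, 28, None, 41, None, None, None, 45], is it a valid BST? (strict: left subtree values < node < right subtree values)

Level-order array: [40, 20, 32, None, 28, None, 41, None, None, None, 45]
Validate using subtree bounds (lo, hi): at each node, require lo < value < hi,
then recurse left with hi=value and right with lo=value.
Preorder trace (stopping at first violation):
  at node 40 with bounds (-inf, +inf): OK
  at node 20 with bounds (-inf, 40): OK
  at node 28 with bounds (20, 40): OK
  at node 32 with bounds (40, +inf): VIOLATION
Node 32 violates its bound: not (40 < 32 < +inf).
Result: Not a valid BST


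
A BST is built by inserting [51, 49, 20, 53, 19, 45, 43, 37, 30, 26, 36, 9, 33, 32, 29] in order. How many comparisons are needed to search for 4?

Search path for 4: 51 -> 49 -> 20 -> 19 -> 9
Found: False
Comparisons: 5


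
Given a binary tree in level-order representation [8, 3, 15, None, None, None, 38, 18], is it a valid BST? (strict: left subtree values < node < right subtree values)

Level-order array: [8, 3, 15, None, None, None, 38, 18]
Validate using subtree bounds (lo, hi): at each node, require lo < value < hi,
then recurse left with hi=value and right with lo=value.
Preorder trace (stopping at first violation):
  at node 8 with bounds (-inf, +inf): OK
  at node 3 with bounds (-inf, 8): OK
  at node 15 with bounds (8, +inf): OK
  at node 38 with bounds (15, +inf): OK
  at node 18 with bounds (15, 38): OK
No violation found at any node.
Result: Valid BST


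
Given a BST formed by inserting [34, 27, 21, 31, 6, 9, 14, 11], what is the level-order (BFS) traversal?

Tree insertion order: [34, 27, 21, 31, 6, 9, 14, 11]
Tree (level-order array): [34, 27, None, 21, 31, 6, None, None, None, None, 9, None, 14, 11]
BFS from the root, enqueuing left then right child of each popped node:
  queue [34] -> pop 34, enqueue [27], visited so far: [34]
  queue [27] -> pop 27, enqueue [21, 31], visited so far: [34, 27]
  queue [21, 31] -> pop 21, enqueue [6], visited so far: [34, 27, 21]
  queue [31, 6] -> pop 31, enqueue [none], visited so far: [34, 27, 21, 31]
  queue [6] -> pop 6, enqueue [9], visited so far: [34, 27, 21, 31, 6]
  queue [9] -> pop 9, enqueue [14], visited so far: [34, 27, 21, 31, 6, 9]
  queue [14] -> pop 14, enqueue [11], visited so far: [34, 27, 21, 31, 6, 9, 14]
  queue [11] -> pop 11, enqueue [none], visited so far: [34, 27, 21, 31, 6, 9, 14, 11]
Result: [34, 27, 21, 31, 6, 9, 14, 11]


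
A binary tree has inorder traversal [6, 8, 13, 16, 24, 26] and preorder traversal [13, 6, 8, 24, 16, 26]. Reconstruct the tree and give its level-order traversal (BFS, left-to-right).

Inorder:  [6, 8, 13, 16, 24, 26]
Preorder: [13, 6, 8, 24, 16, 26]
Algorithm: preorder visits root first, so consume preorder in order;
for each root, split the current inorder slice at that value into
left-subtree inorder and right-subtree inorder, then recurse.
Recursive splits:
  root=13; inorder splits into left=[6, 8], right=[16, 24, 26]
  root=6; inorder splits into left=[], right=[8]
  root=8; inorder splits into left=[], right=[]
  root=24; inorder splits into left=[16], right=[26]
  root=16; inorder splits into left=[], right=[]
  root=26; inorder splits into left=[], right=[]
Reconstructed level-order: [13, 6, 24, 8, 16, 26]


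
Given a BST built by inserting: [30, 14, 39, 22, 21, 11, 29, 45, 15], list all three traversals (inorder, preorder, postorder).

Tree insertion order: [30, 14, 39, 22, 21, 11, 29, 45, 15]
Tree (level-order array): [30, 14, 39, 11, 22, None, 45, None, None, 21, 29, None, None, 15]
Inorder (L, root, R): [11, 14, 15, 21, 22, 29, 30, 39, 45]
Preorder (root, L, R): [30, 14, 11, 22, 21, 15, 29, 39, 45]
Postorder (L, R, root): [11, 15, 21, 29, 22, 14, 45, 39, 30]


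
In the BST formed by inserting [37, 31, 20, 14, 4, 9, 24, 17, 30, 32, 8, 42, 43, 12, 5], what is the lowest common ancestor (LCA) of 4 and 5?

Tree insertion order: [37, 31, 20, 14, 4, 9, 24, 17, 30, 32, 8, 42, 43, 12, 5]
Tree (level-order array): [37, 31, 42, 20, 32, None, 43, 14, 24, None, None, None, None, 4, 17, None, 30, None, 9, None, None, None, None, 8, 12, 5]
In a BST, the LCA of p=4, q=5 is the first node v on the
root-to-leaf path with p <= v <= q (go left if both < v, right if both > v).
Walk from root:
  at 37: both 4 and 5 < 37, go left
  at 31: both 4 and 5 < 31, go left
  at 20: both 4 and 5 < 20, go left
  at 14: both 4 and 5 < 14, go left
  at 4: 4 <= 4 <= 5, this is the LCA
LCA = 4


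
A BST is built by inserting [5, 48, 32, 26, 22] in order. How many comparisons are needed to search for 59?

Search path for 59: 5 -> 48
Found: False
Comparisons: 2


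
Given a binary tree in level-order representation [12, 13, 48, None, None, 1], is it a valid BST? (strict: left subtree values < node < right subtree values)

Level-order array: [12, 13, 48, None, None, 1]
Validate using subtree bounds (lo, hi): at each node, require lo < value < hi,
then recurse left with hi=value and right with lo=value.
Preorder trace (stopping at first violation):
  at node 12 with bounds (-inf, +inf): OK
  at node 13 with bounds (-inf, 12): VIOLATION
Node 13 violates its bound: not (-inf < 13 < 12).
Result: Not a valid BST


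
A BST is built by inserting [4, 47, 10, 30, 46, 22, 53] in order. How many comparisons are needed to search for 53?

Search path for 53: 4 -> 47 -> 53
Found: True
Comparisons: 3


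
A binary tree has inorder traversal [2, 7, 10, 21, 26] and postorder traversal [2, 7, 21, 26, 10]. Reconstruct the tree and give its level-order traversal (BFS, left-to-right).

Inorder:   [2, 7, 10, 21, 26]
Postorder: [2, 7, 21, 26, 10]
Algorithm: postorder visits root last, so walk postorder right-to-left;
each value is the root of the current inorder slice — split it at that
value, recurse on the right subtree first, then the left.
Recursive splits:
  root=10; inorder splits into left=[2, 7], right=[21, 26]
  root=26; inorder splits into left=[21], right=[]
  root=21; inorder splits into left=[], right=[]
  root=7; inorder splits into left=[2], right=[]
  root=2; inorder splits into left=[], right=[]
Reconstructed level-order: [10, 7, 26, 2, 21]


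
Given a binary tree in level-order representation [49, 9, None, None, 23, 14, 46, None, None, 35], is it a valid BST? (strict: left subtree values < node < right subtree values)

Level-order array: [49, 9, None, None, 23, 14, 46, None, None, 35]
Validate using subtree bounds (lo, hi): at each node, require lo < value < hi,
then recurse left with hi=value and right with lo=value.
Preorder trace (stopping at first violation):
  at node 49 with bounds (-inf, +inf): OK
  at node 9 with bounds (-inf, 49): OK
  at node 23 with bounds (9, 49): OK
  at node 14 with bounds (9, 23): OK
  at node 46 with bounds (23, 49): OK
  at node 35 with bounds (23, 46): OK
No violation found at any node.
Result: Valid BST


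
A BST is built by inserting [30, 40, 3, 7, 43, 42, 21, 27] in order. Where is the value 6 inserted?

Starting tree (level order): [30, 3, 40, None, 7, None, 43, None, 21, 42, None, None, 27]
Insertion path: 30 -> 3 -> 7
Result: insert 6 as left child of 7
Final tree (level order): [30, 3, 40, None, 7, None, 43, 6, 21, 42, None, None, None, None, 27]


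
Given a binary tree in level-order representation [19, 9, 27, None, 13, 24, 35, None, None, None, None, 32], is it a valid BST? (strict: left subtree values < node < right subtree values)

Level-order array: [19, 9, 27, None, 13, 24, 35, None, None, None, None, 32]
Validate using subtree bounds (lo, hi): at each node, require lo < value < hi,
then recurse left with hi=value and right with lo=value.
Preorder trace (stopping at first violation):
  at node 19 with bounds (-inf, +inf): OK
  at node 9 with bounds (-inf, 19): OK
  at node 13 with bounds (9, 19): OK
  at node 27 with bounds (19, +inf): OK
  at node 24 with bounds (19, 27): OK
  at node 35 with bounds (27, +inf): OK
  at node 32 with bounds (27, 35): OK
No violation found at any node.
Result: Valid BST


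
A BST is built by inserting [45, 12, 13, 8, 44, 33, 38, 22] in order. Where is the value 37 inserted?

Starting tree (level order): [45, 12, None, 8, 13, None, None, None, 44, 33, None, 22, 38]
Insertion path: 45 -> 12 -> 13 -> 44 -> 33 -> 38
Result: insert 37 as left child of 38
Final tree (level order): [45, 12, None, 8, 13, None, None, None, 44, 33, None, 22, 38, None, None, 37]


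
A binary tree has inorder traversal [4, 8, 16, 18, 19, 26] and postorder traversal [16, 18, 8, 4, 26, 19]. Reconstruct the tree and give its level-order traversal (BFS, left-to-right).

Inorder:   [4, 8, 16, 18, 19, 26]
Postorder: [16, 18, 8, 4, 26, 19]
Algorithm: postorder visits root last, so walk postorder right-to-left;
each value is the root of the current inorder slice — split it at that
value, recurse on the right subtree first, then the left.
Recursive splits:
  root=19; inorder splits into left=[4, 8, 16, 18], right=[26]
  root=26; inorder splits into left=[], right=[]
  root=4; inorder splits into left=[], right=[8, 16, 18]
  root=8; inorder splits into left=[], right=[16, 18]
  root=18; inorder splits into left=[16], right=[]
  root=16; inorder splits into left=[], right=[]
Reconstructed level-order: [19, 4, 26, 8, 18, 16]
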